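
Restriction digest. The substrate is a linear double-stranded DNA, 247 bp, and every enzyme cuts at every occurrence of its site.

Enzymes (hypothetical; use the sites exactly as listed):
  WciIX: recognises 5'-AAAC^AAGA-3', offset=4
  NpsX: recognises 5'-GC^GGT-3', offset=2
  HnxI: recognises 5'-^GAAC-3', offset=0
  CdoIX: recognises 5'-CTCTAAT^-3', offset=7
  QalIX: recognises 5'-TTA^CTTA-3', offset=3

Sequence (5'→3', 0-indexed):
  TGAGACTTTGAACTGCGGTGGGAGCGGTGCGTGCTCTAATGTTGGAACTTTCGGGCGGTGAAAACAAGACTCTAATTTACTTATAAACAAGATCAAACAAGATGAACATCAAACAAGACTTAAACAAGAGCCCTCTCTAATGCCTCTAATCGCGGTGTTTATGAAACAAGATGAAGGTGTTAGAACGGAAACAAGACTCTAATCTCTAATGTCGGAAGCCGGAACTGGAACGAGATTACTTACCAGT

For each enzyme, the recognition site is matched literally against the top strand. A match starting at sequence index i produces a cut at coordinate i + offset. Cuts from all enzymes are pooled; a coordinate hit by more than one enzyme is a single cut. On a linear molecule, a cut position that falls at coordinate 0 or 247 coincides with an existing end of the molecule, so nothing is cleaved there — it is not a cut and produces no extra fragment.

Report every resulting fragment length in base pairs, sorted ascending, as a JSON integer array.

Scan for sites:
  WciIX (AAACAAGA, off=4): starts [61, 84, 94, 110, 121, 163, 188] → cuts [65, 88, 98, 114, 125, 167, 192]
  NpsX (GCGGT, off=2): starts [14, 23, 54, 151] → cuts [16, 25, 56, 153]
  HnxI (GAAC, off=0): starts [9, 44, 103, 182, 221, 227] → cuts [9, 44, 103, 182, 221, 227]
  CdoIX (CTCTAAT, off=7): starts [33, 69, 134, 143, 196, 203] → cuts [40, 76, 141, 150, 203, 210]
  QalIX (TTACTTA, off=3): starts [76, 235] → cuts [79, 238]

Pooled cuts: [9, 16, 25, 40, 44, 56, 65, 76, 79, 88, 98, 103, 114, 125, 141, 150, 153, 167, 182, 192, 203, 210, 221, 227, 238]

Fragments:
  [0,9): 9 bp
  [9,16): 7 bp
  [16,25): 9 bp
  [25,40): 15 bp
  [40,44): 4 bp
  [44,56): 12 bp
  [56,65): 9 bp
  [65,76): 11 bp
  [76,79): 3 bp
  [79,88): 9 bp
  [88,98): 10 bp
  [98,103): 5 bp
  [103,114): 11 bp
  [114,125): 11 bp
  [125,141): 16 bp
  [141,150): 9 bp
  [150,153): 3 bp
  [153,167): 14 bp
  [167,182): 15 bp
  [182,192): 10 bp
  [192,203): 11 bp
  [203,210): 7 bp
  [210,221): 11 bp
  [221,227): 6 bp
  [227,238): 11 bp
  [238,247): 9 bp

[3,3,4,5,6,7,7,9,9,9,9,9,9,10,10,11,11,11,11,11,11,12,14,15,15,16]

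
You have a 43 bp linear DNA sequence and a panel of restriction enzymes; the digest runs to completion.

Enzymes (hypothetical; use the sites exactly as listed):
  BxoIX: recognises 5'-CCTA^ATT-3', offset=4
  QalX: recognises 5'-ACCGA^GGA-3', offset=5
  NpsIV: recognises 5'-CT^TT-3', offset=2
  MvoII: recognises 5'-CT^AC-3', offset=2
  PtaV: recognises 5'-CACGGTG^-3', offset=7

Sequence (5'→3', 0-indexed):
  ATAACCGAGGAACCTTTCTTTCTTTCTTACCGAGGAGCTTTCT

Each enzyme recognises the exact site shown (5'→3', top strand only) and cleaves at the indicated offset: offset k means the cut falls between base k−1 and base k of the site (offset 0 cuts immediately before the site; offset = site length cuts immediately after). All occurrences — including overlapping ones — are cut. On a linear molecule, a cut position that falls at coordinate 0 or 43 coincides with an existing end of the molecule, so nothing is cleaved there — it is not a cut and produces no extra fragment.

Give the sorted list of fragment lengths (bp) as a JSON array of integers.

Per-enzyme occurrences:
  BxoIX (CCTAATT, off=4): no sites
  QalX ACCGAGGA/5: at [3, 28] ⇒ [8, 33]
  NpsIV CTTT/2: at [13, 17, 21, 37] ⇒ [15, 19, 23, 39]
  MvoII (CTAC, off=2): no sites
  PtaV (CACGGTG, off=7): no sites

Pooled cuts: [8, 15, 19, 23, 33, 39]

Fragments:
  [0,8): 8 bp
  [8,15): 7 bp
  [15,19): 4 bp
  [19,23): 4 bp
  [23,33): 10 bp
  [33,39): 6 bp
  [39,43): 4 bp

[4,4,4,6,7,8,10]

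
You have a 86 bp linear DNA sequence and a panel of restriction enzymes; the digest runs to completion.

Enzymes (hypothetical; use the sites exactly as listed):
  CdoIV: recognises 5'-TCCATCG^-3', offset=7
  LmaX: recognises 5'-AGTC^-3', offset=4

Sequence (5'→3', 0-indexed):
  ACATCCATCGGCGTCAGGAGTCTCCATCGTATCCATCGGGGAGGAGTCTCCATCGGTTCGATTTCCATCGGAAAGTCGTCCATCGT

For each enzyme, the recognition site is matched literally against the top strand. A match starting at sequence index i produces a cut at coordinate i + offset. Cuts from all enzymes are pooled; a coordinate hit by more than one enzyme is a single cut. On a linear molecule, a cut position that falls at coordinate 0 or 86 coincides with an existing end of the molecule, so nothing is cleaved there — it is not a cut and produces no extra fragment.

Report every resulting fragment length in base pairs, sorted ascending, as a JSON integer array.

[1,7,7,7,8,9,10,10,12,15]

Scan for sites:
  CdoIV TCCATCG/7: at [3, 22, 31, 48, 63, 78] ⇒ [10, 29, 38, 55, 70, 85]
  LmaX AGTC/4: at [18, 44, 73] ⇒ [22, 48, 77]

All cut coordinates (distinct, sorted): [10, 22, 29, 38, 48, 55, 70, 77, 85]

Fragments:
  [0,10): 10 bp
  [10,22): 12 bp
  [22,29): 7 bp
  [29,38): 9 bp
  [38,48): 10 bp
  [48,55): 7 bp
  [55,70): 15 bp
  [70,77): 7 bp
  [77,85): 8 bp
  [85,86): 1 bp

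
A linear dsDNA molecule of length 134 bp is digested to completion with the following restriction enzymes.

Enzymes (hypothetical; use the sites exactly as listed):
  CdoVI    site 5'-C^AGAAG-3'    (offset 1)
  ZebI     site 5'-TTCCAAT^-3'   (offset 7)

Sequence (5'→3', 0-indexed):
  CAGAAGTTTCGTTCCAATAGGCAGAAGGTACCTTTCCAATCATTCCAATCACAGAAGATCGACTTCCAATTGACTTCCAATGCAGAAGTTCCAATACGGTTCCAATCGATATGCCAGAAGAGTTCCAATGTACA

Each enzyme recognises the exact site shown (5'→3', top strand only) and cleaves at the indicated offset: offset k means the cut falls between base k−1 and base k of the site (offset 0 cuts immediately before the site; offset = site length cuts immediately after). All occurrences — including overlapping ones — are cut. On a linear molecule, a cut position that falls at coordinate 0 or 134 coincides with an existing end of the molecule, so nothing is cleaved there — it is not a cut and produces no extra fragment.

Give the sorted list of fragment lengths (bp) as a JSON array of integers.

Per-enzyme occurrences:
  CdoVI CAGAAG/1: at [0, 21, 51, 82, 114] ⇒ [1, 22, 52, 83, 115]
  ZebI TTCCAAT/7: at [11, 33, 42, 63, 74, 88, 99, 122] ⇒ [18, 40, 49, 70, 81, 95, 106, 129]

All cut coordinates (distinct, sorted): [1, 18, 22, 40, 49, 52, 70, 81, 83, 95, 106, 115, 129]

Fragment lengths:
  [0,1): 1 bp
  [1,18): 17 bp
  [18,22): 4 bp
  [22,40): 18 bp
  [40,49): 9 bp
  [49,52): 3 bp
  [52,70): 18 bp
  [70,81): 11 bp
  [81,83): 2 bp
  [83,95): 12 bp
  [95,106): 11 bp
  [106,115): 9 bp
  [115,129): 14 bp
  [129,134): 5 bp

[1,2,3,4,5,9,9,11,11,12,14,17,18,18]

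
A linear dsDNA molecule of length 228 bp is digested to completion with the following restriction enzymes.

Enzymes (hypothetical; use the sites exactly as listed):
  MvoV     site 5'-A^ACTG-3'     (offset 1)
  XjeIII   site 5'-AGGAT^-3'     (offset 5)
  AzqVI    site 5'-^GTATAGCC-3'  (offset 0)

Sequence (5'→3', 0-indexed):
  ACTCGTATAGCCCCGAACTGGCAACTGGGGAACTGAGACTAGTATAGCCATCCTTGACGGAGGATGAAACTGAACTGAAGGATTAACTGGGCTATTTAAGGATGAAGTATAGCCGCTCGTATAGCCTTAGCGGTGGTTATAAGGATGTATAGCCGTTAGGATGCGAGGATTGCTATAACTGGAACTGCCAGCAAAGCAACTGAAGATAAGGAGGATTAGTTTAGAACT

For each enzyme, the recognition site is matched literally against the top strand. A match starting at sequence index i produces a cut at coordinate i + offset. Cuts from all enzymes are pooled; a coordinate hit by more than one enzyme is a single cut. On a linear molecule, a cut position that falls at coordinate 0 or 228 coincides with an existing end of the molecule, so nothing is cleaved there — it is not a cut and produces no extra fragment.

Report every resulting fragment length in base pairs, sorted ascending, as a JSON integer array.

[2,3,3,4,5,6,7,7,8,8,10,10,12,12,12,15,16,18,18,24,28]

Per-enzyme occurrences:
  MvoV (AACTG, off=1): starts [15, 22, 30, 67, 72, 84, 176, 182, 197] → cuts [16, 23, 31, 68, 73, 85, 177, 183, 198]
  XjeIII (AGGAT, off=5): starts [60, 78, 98, 141, 157, 165, 211] → cuts [65, 83, 103, 146, 162, 170, 216]
  AzqVI (GTATAGCC, off=0): starts [4, 41, 106, 118, 146] → cuts [4, 41, 106, 118, 146]

Pooled cuts: [4, 16, 23, 31, 41, 65, 68, 73, 83, 85, 103, 106, 118, 146, 162, 170, 177, 183, 198, 216]

Fragments:
  [0,4): 4 bp
  [4,16): 12 bp
  [16,23): 7 bp
  [23,31): 8 bp
  [31,41): 10 bp
  [41,65): 24 bp
  [65,68): 3 bp
  [68,73): 5 bp
  [73,83): 10 bp
  [83,85): 2 bp
  [85,103): 18 bp
  [103,106): 3 bp
  [106,118): 12 bp
  [118,146): 28 bp
  [146,162): 16 bp
  [162,170): 8 bp
  [170,177): 7 bp
  [177,183): 6 bp
  [183,198): 15 bp
  [198,216): 18 bp
  [216,228): 12 bp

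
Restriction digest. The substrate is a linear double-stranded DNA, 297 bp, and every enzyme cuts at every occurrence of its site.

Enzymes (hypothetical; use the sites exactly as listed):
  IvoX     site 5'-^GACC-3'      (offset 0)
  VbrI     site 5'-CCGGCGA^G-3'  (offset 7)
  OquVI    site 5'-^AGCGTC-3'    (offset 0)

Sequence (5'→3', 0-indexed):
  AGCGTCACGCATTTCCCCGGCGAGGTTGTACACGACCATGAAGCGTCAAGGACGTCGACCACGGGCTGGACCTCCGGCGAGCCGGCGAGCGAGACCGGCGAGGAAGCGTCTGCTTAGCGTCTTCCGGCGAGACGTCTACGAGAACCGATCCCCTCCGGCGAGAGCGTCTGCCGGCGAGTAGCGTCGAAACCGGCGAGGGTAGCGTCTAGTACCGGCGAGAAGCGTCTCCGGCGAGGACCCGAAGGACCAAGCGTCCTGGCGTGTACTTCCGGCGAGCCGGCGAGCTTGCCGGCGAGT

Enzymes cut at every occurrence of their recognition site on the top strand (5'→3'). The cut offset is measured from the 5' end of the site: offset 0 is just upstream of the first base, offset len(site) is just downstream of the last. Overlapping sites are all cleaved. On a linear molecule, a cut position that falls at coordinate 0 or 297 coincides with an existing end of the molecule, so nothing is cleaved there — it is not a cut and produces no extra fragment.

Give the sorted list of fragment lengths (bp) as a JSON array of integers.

Per-enzyme occurrences:
  IvoX GACC/0: at [33, 56, 68, 92, 235, 244] ⇒ [33, 56, 68, 92, 235, 244]
  VbrI CCGGCGAG/7: at [16, 73, 81, 94, 123, 154, 170, 189, 211, 227, 268, 276, 288] ⇒ [23, 80, 88, 101, 130, 161, 177, 196, 218, 234, 275, 283, 295]
  OquVI AGCGTC/0: at [0, 41, 104, 115, 162, 179, 200, 220, 249] ⇒ [41, 104, 115, 162, 179, 200, 220, 249] (position 0 is a terminus of the linear molecule — no cut)

All cut coordinates (distinct, sorted): [23, 33, 41, 56, 68, 80, 88, 92, 101, 104, 115, 130, 161, 162, 177, 179, 196, 200, 218, 220, 234, 235, 244, 249, 275, 283, 295]

Fragments:
  [0,23): 23 bp
  [23,33): 10 bp
  [33,41): 8 bp
  [41,56): 15 bp
  [56,68): 12 bp
  [68,80): 12 bp
  [80,88): 8 bp
  [88,92): 4 bp
  [92,101): 9 bp
  [101,104): 3 bp
  [104,115): 11 bp
  [115,130): 15 bp
  [130,161): 31 bp
  [161,162): 1 bp
  [162,177): 15 bp
  [177,179): 2 bp
  [179,196): 17 bp
  [196,200): 4 bp
  [200,218): 18 bp
  [218,220): 2 bp
  [220,234): 14 bp
  [234,235): 1 bp
  [235,244): 9 bp
  [244,249): 5 bp
  [249,275): 26 bp
  [275,283): 8 bp
  [283,295): 12 bp
  [295,297): 2 bp

[1,1,2,2,2,3,4,4,5,8,8,8,9,9,10,11,12,12,12,14,15,15,15,17,18,23,26,31]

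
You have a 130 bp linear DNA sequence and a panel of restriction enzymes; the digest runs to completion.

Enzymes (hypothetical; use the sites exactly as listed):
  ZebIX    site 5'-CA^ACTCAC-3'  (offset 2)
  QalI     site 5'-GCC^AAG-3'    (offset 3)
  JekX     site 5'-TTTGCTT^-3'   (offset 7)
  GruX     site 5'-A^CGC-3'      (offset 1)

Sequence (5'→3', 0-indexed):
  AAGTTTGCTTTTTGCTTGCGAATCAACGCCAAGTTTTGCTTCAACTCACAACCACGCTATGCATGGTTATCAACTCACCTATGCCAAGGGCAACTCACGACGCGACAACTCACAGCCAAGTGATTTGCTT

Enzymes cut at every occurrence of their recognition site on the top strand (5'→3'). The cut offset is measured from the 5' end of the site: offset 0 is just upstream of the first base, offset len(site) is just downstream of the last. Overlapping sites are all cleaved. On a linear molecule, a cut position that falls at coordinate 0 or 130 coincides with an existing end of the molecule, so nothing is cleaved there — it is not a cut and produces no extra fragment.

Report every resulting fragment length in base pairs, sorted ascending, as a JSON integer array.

Scan for sites:
  ZebIX CAACTCAC/2: at [41, 70, 90, 105] ⇒ [43, 72, 92, 107]
  QalI GCCAAG/3: at [27, 82, 114] ⇒ [30, 85, 117]
  JekX TTTGCTT/7: at [3, 10, 34, 123] ⇒ [10, 17, 41] (position 130 is a terminus of the linear molecule — no cut)
  GruX ACGC/1: at [25, 53, 99] ⇒ [26, 54, 100]

Pooled cuts: [10, 17, 26, 30, 41, 43, 54, 72, 85, 92, 100, 107, 117]

Fragments:
  [0,10): 10 bp
  [10,17): 7 bp
  [17,26): 9 bp
  [26,30): 4 bp
  [30,41): 11 bp
  [41,43): 2 bp
  [43,54): 11 bp
  [54,72): 18 bp
  [72,85): 13 bp
  [85,92): 7 bp
  [92,100): 8 bp
  [100,107): 7 bp
  [107,117): 10 bp
  [117,130): 13 bp

[2,4,7,7,7,8,9,10,10,11,11,13,13,18]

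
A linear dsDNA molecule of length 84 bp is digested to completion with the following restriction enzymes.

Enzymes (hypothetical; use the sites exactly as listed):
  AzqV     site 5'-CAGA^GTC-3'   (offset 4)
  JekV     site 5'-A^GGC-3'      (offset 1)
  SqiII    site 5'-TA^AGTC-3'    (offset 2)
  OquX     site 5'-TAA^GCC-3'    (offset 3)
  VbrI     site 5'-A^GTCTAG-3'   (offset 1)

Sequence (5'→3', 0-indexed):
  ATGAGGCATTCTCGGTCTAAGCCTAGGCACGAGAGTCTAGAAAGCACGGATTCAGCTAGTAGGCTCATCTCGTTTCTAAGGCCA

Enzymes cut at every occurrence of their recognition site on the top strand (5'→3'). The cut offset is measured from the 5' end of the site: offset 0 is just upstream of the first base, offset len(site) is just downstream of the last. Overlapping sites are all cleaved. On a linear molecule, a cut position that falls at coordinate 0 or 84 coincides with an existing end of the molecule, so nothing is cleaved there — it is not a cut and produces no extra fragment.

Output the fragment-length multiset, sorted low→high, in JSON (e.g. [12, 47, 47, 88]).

Scan for sites:
  AzqV (CAGAGTC, off=4): no sites
  JekV (AGGC, off=1): starts [3, 24, 60, 78] → cuts [4, 25, 61, 79]
  SqiII (TAAGTC, off=2): no sites
  OquX (TAAGCC, off=3): starts [17] → cuts [20]
  VbrI (AGTCTAG, off=1): starts [33] → cuts [34]

All cut coordinates (distinct, sorted): [4, 20, 25, 34, 61, 79]

Fragment lengths:
  [0,4): 4 bp
  [4,20): 16 bp
  [20,25): 5 bp
  [25,34): 9 bp
  [34,61): 27 bp
  [61,79): 18 bp
  [79,84): 5 bp

[4,5,5,9,16,18,27]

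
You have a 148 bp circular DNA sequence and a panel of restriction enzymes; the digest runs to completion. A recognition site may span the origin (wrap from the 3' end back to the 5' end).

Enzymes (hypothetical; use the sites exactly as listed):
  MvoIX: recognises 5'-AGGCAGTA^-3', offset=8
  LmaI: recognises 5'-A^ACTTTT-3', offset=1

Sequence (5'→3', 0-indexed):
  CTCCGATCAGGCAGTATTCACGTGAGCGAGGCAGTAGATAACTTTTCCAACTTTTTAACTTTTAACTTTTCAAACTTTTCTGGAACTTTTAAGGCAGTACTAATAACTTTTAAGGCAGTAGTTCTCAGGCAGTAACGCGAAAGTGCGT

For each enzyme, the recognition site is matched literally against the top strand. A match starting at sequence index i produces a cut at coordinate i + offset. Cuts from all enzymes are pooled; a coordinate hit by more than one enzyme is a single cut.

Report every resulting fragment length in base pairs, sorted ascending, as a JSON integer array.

Site scan:
  MvoIX AGGCAGTA/8: at [8, 28, 91, 112, 126] ⇒ [16, 36, 99, 120, 134]
  LmaI AACTTTT/1: at [39, 48, 56, 63, 72, 83, 104] ⇒ [40, 49, 57, 64, 73, 84, 105]

Pooled cuts: [16, 36, 40, 49, 57, 64, 73, 84, 99, 105, 120, 134]

Fragments:
  16→36: 20 bp
  36→40: 4 bp
  40→49: 9 bp
  49→57: 8 bp
  57→64: 7 bp
  64→73: 9 bp
  73→84: 11 bp
  84→99: 15 bp
  99→105: 6 bp
  105→120: 15 bp
  120→134: 14 bp
  134→16 (wrap): 148-134+16 = 30 bp

[4,6,7,8,9,9,11,14,15,15,20,30]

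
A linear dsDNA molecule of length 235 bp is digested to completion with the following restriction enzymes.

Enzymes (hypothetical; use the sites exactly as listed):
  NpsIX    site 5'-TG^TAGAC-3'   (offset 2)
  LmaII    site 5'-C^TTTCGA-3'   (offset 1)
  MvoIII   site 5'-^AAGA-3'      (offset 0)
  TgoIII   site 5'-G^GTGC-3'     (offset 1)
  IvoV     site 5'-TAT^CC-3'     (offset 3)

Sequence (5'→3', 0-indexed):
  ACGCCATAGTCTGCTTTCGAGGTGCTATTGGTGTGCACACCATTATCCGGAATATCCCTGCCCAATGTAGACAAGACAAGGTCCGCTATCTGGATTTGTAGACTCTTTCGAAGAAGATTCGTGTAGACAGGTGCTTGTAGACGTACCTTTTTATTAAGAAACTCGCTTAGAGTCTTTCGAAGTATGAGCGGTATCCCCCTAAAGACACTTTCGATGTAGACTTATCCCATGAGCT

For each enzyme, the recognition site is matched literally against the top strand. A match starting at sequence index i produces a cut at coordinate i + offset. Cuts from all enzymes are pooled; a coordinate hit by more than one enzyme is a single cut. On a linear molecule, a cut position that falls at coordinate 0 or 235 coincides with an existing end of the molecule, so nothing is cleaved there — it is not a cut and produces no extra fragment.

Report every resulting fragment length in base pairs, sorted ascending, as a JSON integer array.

[3,5,5,7,7,7,7,7,7,8,9,9,10,10,12,14,18,19,20,25,26]

Per-enzyme occurrences:
  NpsIX (TGTAGAC, off=2): starts [65, 96, 121, 135, 214] → cuts [67, 98, 123, 137, 216]
  LmaII (CTTTCGA, off=1): starts [13, 104, 173, 207] → cuts [14, 105, 174, 208]
  MvoIII (AAGA, off=0): starts [72, 110, 113, 155, 201] → cuts [72, 110, 113, 155, 201]
  TgoIII (GGTGC, off=1): starts [20, 129] → cuts [21, 130]
  IvoV (TATCC, off=3): starts [43, 52, 191, 222] → cuts [46, 55, 194, 225]

Pooled cuts: [14, 21, 46, 55, 67, 72, 98, 105, 110, 113, 123, 130, 137, 155, 174, 194, 201, 208, 216, 225]

Fragments:
  [0,14): 14 bp
  [14,21): 7 bp
  [21,46): 25 bp
  [46,55): 9 bp
  [55,67): 12 bp
  [67,72): 5 bp
  [72,98): 26 bp
  [98,105): 7 bp
  [105,110): 5 bp
  [110,113): 3 bp
  [113,123): 10 bp
  [123,130): 7 bp
  [130,137): 7 bp
  [137,155): 18 bp
  [155,174): 19 bp
  [174,194): 20 bp
  [194,201): 7 bp
  [201,208): 7 bp
  [208,216): 8 bp
  [216,225): 9 bp
  [225,235): 10 bp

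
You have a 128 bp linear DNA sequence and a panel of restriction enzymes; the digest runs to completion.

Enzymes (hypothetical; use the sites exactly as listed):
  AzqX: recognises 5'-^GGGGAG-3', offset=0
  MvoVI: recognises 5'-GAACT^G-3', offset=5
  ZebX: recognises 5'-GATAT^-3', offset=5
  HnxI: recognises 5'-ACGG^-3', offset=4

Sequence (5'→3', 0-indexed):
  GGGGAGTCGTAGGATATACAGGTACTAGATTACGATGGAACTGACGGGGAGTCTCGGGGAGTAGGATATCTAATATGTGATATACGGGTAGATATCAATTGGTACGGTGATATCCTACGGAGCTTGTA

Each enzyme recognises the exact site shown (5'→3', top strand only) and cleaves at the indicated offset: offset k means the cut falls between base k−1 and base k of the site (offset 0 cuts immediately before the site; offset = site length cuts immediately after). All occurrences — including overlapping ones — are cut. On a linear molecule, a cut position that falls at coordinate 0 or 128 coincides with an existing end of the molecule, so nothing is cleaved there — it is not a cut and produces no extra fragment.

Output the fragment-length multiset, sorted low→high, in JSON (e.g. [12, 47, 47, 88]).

Scan for sites:
  AzqX GGGGAG/0: at [0, 45, 55] ⇒ [45, 55] (position 0 is a terminus of the linear molecule — no cut)
  MvoVI GAACTG/5: at [37] ⇒ [42]
  ZebX GATAT/5: at [12, 64, 78, 90, 108] ⇒ [17, 69, 83, 95, 113]
  HnxI ACGG/4: at [43, 83, 103, 116] ⇒ [47, 87, 107, 120]

All cut coordinates (distinct, sorted): [17, 42, 45, 47, 55, 69, 83, 87, 95, 107, 113, 120]

Fragments:
  [0,17): 17 bp
  [17,42): 25 bp
  [42,45): 3 bp
  [45,47): 2 bp
  [47,55): 8 bp
  [55,69): 14 bp
  [69,83): 14 bp
  [83,87): 4 bp
  [87,95): 8 bp
  [95,107): 12 bp
  [107,113): 6 bp
  [113,120): 7 bp
  [120,128): 8 bp

[2,3,4,6,7,8,8,8,12,14,14,17,25]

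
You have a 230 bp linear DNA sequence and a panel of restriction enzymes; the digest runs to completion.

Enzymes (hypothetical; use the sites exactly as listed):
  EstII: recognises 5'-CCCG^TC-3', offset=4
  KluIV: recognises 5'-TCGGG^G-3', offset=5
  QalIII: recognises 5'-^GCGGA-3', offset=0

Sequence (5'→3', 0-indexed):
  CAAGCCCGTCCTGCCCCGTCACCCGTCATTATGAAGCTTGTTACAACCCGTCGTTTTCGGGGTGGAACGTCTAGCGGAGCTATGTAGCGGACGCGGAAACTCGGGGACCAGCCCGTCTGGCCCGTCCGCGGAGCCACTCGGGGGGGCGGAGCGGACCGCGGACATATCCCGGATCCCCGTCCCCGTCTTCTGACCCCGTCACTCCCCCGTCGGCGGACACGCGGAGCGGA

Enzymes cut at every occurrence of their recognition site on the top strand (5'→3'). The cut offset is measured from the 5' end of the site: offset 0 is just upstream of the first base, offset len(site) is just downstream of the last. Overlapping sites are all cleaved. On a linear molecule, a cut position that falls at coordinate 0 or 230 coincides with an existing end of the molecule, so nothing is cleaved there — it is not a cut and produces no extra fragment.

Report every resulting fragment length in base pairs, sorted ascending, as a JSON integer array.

Scan for sites:
  EstII (CCCGTC, off=4): starts [4, 14, 21, 46, 111, 120, 175, 181, 194, 205] → cuts [8, 18, 25, 50, 115, 124, 179, 185, 198, 209]
  KluIV (TCGGGG, off=5): starts [56, 100, 137] → cuts [61, 105, 142]
  QalIII (GCGGA, off=0): starts [73, 86, 92, 127, 145, 150, 157, 212, 220, 225] → cuts [73, 86, 92, 127, 145, 150, 157, 212, 220, 225]

Pooled cuts: [8, 18, 25, 50, 61, 73, 86, 92, 105, 115, 124, 127, 142, 145, 150, 157, 179, 185, 198, 209, 212, 220, 225]

Fragment lengths:
  [0,8): 8 bp
  [8,18): 10 bp
  [18,25): 7 bp
  [25,50): 25 bp
  [50,61): 11 bp
  [61,73): 12 bp
  [73,86): 13 bp
  [86,92): 6 bp
  [92,105): 13 bp
  [105,115): 10 bp
  [115,124): 9 bp
  [124,127): 3 bp
  [127,142): 15 bp
  [142,145): 3 bp
  [145,150): 5 bp
  [150,157): 7 bp
  [157,179): 22 bp
  [179,185): 6 bp
  [185,198): 13 bp
  [198,209): 11 bp
  [209,212): 3 bp
  [212,220): 8 bp
  [220,225): 5 bp
  [225,230): 5 bp

[3,3,3,5,5,5,6,6,7,7,8,8,9,10,10,11,11,12,13,13,13,15,22,25]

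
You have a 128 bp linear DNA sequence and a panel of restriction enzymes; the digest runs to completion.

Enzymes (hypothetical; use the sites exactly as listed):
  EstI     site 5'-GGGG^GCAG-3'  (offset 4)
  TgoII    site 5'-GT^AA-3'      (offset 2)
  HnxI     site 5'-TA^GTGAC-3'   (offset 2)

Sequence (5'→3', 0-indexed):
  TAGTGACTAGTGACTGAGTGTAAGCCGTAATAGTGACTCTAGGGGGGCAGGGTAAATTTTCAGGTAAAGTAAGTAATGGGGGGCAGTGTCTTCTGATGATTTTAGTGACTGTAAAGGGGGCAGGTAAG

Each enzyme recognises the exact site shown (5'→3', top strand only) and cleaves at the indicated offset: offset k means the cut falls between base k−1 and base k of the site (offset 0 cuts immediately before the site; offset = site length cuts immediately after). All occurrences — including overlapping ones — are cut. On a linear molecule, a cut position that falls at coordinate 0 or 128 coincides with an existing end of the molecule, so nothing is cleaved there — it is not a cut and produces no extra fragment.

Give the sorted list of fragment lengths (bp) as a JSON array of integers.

[2,3,4,4,5,6,7,7,7,7,8,8,12,12,14,22]

Scan for sites:
  EstI GGGGGCAG/4: at [42, 78, 115] ⇒ [46, 82, 119]
  TgoII GTAA/2: at [19, 26, 51, 63, 68, 72, 110, 123] ⇒ [21, 28, 53, 65, 70, 74, 112, 125]
  HnxI TAGTGAC/2: at [0, 7, 30, 102] ⇒ [2, 9, 32, 104]

All cut coordinates (distinct, sorted): [2, 9, 21, 28, 32, 46, 53, 65, 70, 74, 82, 104, 112, 119, 125]

Fragments:
  [0,2): 2 bp
  [2,9): 7 bp
  [9,21): 12 bp
  [21,28): 7 bp
  [28,32): 4 bp
  [32,46): 14 bp
  [46,53): 7 bp
  [53,65): 12 bp
  [65,70): 5 bp
  [70,74): 4 bp
  [74,82): 8 bp
  [82,104): 22 bp
  [104,112): 8 bp
  [112,119): 7 bp
  [119,125): 6 bp
  [125,128): 3 bp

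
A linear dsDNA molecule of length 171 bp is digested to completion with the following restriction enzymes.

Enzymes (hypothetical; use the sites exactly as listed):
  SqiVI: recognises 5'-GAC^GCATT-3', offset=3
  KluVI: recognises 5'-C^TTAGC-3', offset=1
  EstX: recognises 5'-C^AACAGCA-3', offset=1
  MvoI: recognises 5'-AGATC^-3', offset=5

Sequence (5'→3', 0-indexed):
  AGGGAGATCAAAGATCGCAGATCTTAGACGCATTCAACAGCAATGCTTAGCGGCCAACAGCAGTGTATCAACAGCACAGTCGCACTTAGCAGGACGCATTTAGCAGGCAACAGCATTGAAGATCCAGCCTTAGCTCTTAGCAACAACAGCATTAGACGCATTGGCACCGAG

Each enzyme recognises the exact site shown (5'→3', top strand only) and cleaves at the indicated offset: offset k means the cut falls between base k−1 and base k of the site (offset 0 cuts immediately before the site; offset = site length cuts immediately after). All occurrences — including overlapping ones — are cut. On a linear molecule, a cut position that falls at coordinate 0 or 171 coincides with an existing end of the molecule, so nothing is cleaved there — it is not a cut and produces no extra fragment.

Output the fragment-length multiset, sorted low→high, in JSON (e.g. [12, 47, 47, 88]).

[5,6,6,7,7,7,8,9,9,10,11,13,13,14,14,16,16]

Site scan:
  SqiVI (GACGCATT, off=3): starts [26, 92, 154] → cuts [29, 95, 157]
  KluVI (CTTAGC, off=1): starts [45, 84, 128, 135] → cuts [46, 85, 129, 136]
  EstX (CAACAGCA, off=1): starts [34, 54, 68, 107, 143] → cuts [35, 55, 69, 108, 144]
  MvoI (AGATC, off=5): starts [4, 11, 18, 119] → cuts [9, 16, 23, 124]

All cut coordinates (distinct, sorted): [9, 16, 23, 29, 35, 46, 55, 69, 85, 95, 108, 124, 129, 136, 144, 157]

Fragment lengths:
  [0,9): 9 bp
  [9,16): 7 bp
  [16,23): 7 bp
  [23,29): 6 bp
  [29,35): 6 bp
  [35,46): 11 bp
  [46,55): 9 bp
  [55,69): 14 bp
  [69,85): 16 bp
  [85,95): 10 bp
  [95,108): 13 bp
  [108,124): 16 bp
  [124,129): 5 bp
  [129,136): 7 bp
  [136,144): 8 bp
  [144,157): 13 bp
  [157,171): 14 bp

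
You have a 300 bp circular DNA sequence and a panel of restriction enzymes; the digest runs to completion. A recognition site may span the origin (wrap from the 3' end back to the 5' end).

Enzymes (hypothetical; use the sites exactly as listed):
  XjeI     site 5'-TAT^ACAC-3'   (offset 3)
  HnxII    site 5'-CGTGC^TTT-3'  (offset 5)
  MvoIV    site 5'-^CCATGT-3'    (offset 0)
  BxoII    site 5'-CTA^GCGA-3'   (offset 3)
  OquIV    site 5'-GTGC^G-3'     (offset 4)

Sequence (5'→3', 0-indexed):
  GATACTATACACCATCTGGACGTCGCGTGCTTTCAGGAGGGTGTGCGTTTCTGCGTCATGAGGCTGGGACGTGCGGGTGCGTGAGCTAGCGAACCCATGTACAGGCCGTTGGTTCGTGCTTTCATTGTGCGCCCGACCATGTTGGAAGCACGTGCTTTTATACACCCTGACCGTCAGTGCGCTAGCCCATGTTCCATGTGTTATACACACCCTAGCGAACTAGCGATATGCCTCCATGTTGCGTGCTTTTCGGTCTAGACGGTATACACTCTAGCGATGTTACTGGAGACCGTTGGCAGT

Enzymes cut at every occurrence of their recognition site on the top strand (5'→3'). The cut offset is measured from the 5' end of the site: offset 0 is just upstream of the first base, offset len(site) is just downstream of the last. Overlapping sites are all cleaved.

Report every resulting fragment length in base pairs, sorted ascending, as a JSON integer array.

Site scan:
  XjeI (TATACAC, off=3): starts [5, 158, 201, 262] → cuts [8, 161, 204, 265]
  HnxII (CGTGCTTT, off=5): starts [25, 114, 150, 241] → cuts [30, 119, 155, 246]
  MvoIV (CCATGT, off=0): starts [94, 136, 186, 193, 233] → cuts [94, 136, 186, 193, 233]
  BxoII (CTAGCGA, off=3): starts [85, 211, 219, 270] → cuts [88, 214, 222, 273]
  OquIV (GTGCG, off=4): starts [42, 70, 76, 126, 176] → cuts [46, 74, 80, 130, 180]

All cut coordinates (distinct, sorted): [8, 30, 46, 74, 80, 88, 94, 119, 130, 136, 155, 161, 180, 186, 193, 204, 214, 222, 233, 246, 265, 273]

Fragment lengths:
  8→30: 22 bp
  30→46: 16 bp
  46→74: 28 bp
  74→80: 6 bp
  80→88: 8 bp
  88→94: 6 bp
  94→119: 25 bp
  119→130: 11 bp
  130→136: 6 bp
  136→155: 19 bp
  155→161: 6 bp
  161→180: 19 bp
  180→186: 6 bp
  186→193: 7 bp
  193→204: 11 bp
  204→214: 10 bp
  214→222: 8 bp
  222→233: 11 bp
  233→246: 13 bp
  246→265: 19 bp
  265→273: 8 bp
  273→8 (wrap): 300-273+8 = 35 bp

[6,6,6,6,6,7,8,8,8,10,11,11,11,13,16,19,19,19,22,25,28,35]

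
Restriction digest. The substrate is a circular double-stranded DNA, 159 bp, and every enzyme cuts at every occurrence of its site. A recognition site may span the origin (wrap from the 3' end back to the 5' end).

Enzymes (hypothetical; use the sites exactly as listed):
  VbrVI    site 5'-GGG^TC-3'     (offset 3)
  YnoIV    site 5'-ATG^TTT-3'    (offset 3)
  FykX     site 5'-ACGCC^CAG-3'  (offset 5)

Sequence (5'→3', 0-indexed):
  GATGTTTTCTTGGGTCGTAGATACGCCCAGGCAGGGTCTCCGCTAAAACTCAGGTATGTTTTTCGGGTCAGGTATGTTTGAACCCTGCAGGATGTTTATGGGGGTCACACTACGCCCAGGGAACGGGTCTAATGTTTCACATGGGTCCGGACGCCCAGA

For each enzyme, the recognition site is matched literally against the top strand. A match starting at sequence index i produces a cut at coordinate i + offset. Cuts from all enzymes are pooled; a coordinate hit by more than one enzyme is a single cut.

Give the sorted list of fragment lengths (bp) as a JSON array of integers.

[7,8,9,9,9,10,10,10,11,11,12,13,18,22]

Site scan:
  VbrVI (GGGTC, off=3): starts [11, 33, 64, 101, 124, 142] → cuts [14, 36, 67, 104, 127, 145]
  YnoIV (ATGTTT, off=3): starts [1, 55, 73, 91, 131] → cuts [4, 58, 76, 94, 134]
  FykX (ACGCCCAG, off=5): starts [22, 111, 150] → cuts [27, 116, 155]

Pooled cuts: [4, 14, 27, 36, 58, 67, 76, 94, 104, 116, 127, 134, 145, 155]

Fragment lengths:
  4→14: 10 bp
  14→27: 13 bp
  27→36: 9 bp
  36→58: 22 bp
  58→67: 9 bp
  67→76: 9 bp
  76→94: 18 bp
  94→104: 10 bp
  104→116: 12 bp
  116→127: 11 bp
  127→134: 7 bp
  134→145: 11 bp
  145→155: 10 bp
  155→4 (wrap): 159-155+4 = 8 bp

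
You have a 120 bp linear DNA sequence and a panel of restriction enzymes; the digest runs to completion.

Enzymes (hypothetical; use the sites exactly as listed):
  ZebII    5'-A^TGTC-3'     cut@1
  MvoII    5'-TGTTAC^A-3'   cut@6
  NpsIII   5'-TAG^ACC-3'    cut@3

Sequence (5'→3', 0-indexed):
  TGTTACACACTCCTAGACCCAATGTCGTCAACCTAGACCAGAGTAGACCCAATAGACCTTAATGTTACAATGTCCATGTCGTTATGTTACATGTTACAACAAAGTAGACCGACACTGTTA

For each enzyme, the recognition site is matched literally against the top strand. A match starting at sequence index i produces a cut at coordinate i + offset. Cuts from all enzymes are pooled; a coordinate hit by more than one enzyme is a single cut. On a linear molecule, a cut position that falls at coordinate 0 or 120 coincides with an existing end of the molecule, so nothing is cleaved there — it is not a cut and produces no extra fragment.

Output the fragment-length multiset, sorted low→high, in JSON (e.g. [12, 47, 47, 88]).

[2,6,6,6,7,9,10,10,10,13,13,14,14]

Site scan:
  ZebII ATGTC/1: at [21, 69, 75] ⇒ [22, 70, 76]
  MvoII TGTTACA/6: at [0, 62, 84, 91] ⇒ [6, 68, 90, 97]
  NpsIII TAGACC/3: at [13, 33, 43, 52, 104] ⇒ [16, 36, 46, 55, 107]

Pooled cuts: [6, 16, 22, 36, 46, 55, 68, 70, 76, 90, 97, 107]

Fragments:
  [0,6): 6 bp
  [6,16): 10 bp
  [16,22): 6 bp
  [22,36): 14 bp
  [36,46): 10 bp
  [46,55): 9 bp
  [55,68): 13 bp
  [68,70): 2 bp
  [70,76): 6 bp
  [76,90): 14 bp
  [90,97): 7 bp
  [97,107): 10 bp
  [107,120): 13 bp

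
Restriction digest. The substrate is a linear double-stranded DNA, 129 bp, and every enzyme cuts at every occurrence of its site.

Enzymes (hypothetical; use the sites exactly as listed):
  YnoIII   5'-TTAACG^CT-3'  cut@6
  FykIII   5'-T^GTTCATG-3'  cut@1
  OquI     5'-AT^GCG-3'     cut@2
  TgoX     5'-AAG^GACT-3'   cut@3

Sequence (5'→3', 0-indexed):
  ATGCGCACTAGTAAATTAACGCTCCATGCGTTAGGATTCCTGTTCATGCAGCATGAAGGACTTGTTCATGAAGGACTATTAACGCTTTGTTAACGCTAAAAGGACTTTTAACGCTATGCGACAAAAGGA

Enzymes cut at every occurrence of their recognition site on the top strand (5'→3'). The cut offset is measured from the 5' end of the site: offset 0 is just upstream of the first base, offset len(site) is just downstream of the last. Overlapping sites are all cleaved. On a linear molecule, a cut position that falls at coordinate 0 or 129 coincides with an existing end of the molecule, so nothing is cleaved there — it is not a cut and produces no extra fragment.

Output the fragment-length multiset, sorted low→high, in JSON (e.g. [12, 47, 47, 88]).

[2,4,5,6,7,10,11,11,11,12,14,17,19]

Site scan:
  YnoIII TTAACGCT/6: at [15, 78, 89, 107] ⇒ [21, 84, 95, 113]
  FykIII TGTTCATG/1: at [40, 62] ⇒ [41, 63]
  OquI ATGCG/2: at [0, 25, 115] ⇒ [2, 27, 117]
  TgoX AAGGACT/3: at [55, 70, 99] ⇒ [58, 73, 102]

All cut coordinates (distinct, sorted): [2, 21, 27, 41, 58, 63, 73, 84, 95, 102, 113, 117]

Fragment lengths:
  [0,2): 2 bp
  [2,21): 19 bp
  [21,27): 6 bp
  [27,41): 14 bp
  [41,58): 17 bp
  [58,63): 5 bp
  [63,73): 10 bp
  [73,84): 11 bp
  [84,95): 11 bp
  [95,102): 7 bp
  [102,113): 11 bp
  [113,117): 4 bp
  [117,129): 12 bp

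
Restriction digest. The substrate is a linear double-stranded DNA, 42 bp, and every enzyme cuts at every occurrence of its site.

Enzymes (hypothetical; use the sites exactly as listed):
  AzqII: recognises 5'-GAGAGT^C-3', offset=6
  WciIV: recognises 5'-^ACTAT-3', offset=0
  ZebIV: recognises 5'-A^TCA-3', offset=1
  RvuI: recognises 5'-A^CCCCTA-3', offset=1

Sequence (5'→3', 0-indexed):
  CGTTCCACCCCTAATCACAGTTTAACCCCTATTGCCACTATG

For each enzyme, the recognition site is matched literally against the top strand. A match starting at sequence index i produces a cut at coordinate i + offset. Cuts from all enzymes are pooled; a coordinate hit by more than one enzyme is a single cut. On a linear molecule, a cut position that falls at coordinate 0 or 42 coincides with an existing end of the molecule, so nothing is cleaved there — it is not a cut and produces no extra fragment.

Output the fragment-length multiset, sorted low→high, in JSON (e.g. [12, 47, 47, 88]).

[6,7,7,11,11]

Site scan:
  AzqII (GAGAGTC, off=6): no sites
  WciIV ACTAT/0: at [36] ⇒ [36]
  ZebIV ATCA/1: at [13] ⇒ [14]
  RvuI ACCCCTA/1: at [6, 24] ⇒ [7, 25]

All cut coordinates (distinct, sorted): [7, 14, 25, 36]

Fragments:
  [0,7): 7 bp
  [7,14): 7 bp
  [14,25): 11 bp
  [25,36): 11 bp
  [36,42): 6 bp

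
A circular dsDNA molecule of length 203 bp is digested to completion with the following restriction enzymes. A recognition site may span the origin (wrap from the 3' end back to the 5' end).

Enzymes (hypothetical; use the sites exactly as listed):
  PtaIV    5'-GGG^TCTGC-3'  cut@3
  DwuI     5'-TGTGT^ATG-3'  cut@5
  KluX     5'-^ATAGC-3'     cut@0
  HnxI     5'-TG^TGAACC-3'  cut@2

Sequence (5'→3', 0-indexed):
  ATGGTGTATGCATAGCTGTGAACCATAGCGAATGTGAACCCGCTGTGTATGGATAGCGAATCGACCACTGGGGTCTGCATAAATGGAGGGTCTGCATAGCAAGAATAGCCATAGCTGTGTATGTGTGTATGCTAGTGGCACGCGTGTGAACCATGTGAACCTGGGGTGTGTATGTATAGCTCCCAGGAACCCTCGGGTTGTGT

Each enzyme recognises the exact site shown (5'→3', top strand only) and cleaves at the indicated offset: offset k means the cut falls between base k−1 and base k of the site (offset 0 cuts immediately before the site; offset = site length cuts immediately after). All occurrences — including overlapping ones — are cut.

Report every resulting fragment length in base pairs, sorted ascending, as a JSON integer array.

[4,4,5,6,6,7,8,9,9,10,10,11,14,16,17,18,21,28]

Per-enzyme occurrences:
  PtaIV (GGGTCTGC, off=3): starts [70, 87] → cuts [73, 90]
  DwuI (TGTGTATG, off=5): starts [43, 115, 123, 166, 198] → cuts [0, 48, 120, 128, 171]
  KluX (ATAGC, off=0): starts [11, 24, 52, 95, 104, 110, 175] → cuts [11, 24, 52, 95, 104, 110, 175]
  HnxI (TGTGAACC, off=2): starts [16, 32, 144, 153] → cuts [18, 34, 146, 155]

All cut coordinates (distinct, sorted): [0, 11, 18, 24, 34, 48, 52, 73, 90, 95, 104, 110, 120, 128, 146, 155, 171, 175]

Fragments:
  0→11: 11 bp
  11→18: 7 bp
  18→24: 6 bp
  24→34: 10 bp
  34→48: 14 bp
  48→52: 4 bp
  52→73: 21 bp
  73→90: 17 bp
  90→95: 5 bp
  95→104: 9 bp
  104→110: 6 bp
  110→120: 10 bp
  120→128: 8 bp
  128→146: 18 bp
  146→155: 9 bp
  155→171: 16 bp
  171→175: 4 bp
  175→0 (wrap): 203-175+0 = 28 bp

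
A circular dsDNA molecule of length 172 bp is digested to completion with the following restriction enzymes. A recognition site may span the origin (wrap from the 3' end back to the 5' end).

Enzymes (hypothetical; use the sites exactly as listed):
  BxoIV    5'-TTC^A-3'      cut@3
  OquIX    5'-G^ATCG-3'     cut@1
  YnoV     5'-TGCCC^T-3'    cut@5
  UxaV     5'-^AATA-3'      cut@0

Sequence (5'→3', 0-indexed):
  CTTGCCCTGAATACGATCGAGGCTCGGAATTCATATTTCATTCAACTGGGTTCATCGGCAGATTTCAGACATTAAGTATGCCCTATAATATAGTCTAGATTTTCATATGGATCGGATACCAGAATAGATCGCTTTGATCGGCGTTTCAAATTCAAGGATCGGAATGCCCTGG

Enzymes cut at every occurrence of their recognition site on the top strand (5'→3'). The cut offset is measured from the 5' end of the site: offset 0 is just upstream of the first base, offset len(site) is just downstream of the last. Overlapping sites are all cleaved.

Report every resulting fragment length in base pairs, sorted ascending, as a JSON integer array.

Per-enzyme occurrences:
  BxoIV TTCA/3: at [29, 36, 40, 50, 63, 101, 144, 150] ⇒ [32, 39, 43, 53, 66, 104, 147, 153]
  OquIX GATCG/1: at [14, 109, 126, 135, 156] ⇒ [15, 110, 127, 136, 157]
  YnoV TGCCCT/5: at [2, 78, 164] ⇒ [7, 83, 169]
  UxaV AATA/0: at [9, 86, 122] ⇒ [9, 86, 122]

All cut coordinates (distinct, sorted): [7, 9, 15, 32, 39, 43, 53, 66, 83, 86, 104, 110, 122, 127, 136, 147, 153, 157, 169]

Fragments:
  7→9: 2 bp
  9→15: 6 bp
  15→32: 17 bp
  32→39: 7 bp
  39→43: 4 bp
  43→53: 10 bp
  53→66: 13 bp
  66→83: 17 bp
  83→86: 3 bp
  86→104: 18 bp
  104→110: 6 bp
  110→122: 12 bp
  122→127: 5 bp
  127→136: 9 bp
  136→147: 11 bp
  147→153: 6 bp
  153→157: 4 bp
  157→169: 12 bp
  169→7 (wrap): 172-169+7 = 10 bp

[2,3,4,4,5,6,6,6,7,9,10,10,11,12,12,13,17,17,18]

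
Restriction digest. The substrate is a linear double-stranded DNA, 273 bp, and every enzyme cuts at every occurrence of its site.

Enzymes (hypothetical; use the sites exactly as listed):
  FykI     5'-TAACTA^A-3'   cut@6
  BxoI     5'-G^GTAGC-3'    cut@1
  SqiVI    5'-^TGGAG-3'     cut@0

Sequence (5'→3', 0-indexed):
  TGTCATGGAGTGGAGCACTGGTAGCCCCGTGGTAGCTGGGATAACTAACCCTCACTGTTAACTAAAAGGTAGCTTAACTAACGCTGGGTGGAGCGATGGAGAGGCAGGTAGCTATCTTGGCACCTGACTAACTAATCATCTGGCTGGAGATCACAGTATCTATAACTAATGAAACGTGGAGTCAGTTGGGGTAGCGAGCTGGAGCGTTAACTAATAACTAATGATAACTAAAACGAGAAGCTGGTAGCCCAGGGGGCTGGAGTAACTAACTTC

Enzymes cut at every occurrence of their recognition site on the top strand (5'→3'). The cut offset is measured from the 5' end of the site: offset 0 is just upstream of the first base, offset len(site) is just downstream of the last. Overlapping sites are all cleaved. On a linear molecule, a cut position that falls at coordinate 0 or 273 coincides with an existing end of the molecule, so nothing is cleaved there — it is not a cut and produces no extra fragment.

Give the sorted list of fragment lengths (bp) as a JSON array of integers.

[4,5,5,5,7,8,8,8,9,10,10,10,11,11,11,12,13,14,14,14,16,17,24,27]

Scan for sites:
  FykI TAACTAA/6: at [41, 58, 74, 128, 162, 207, 214, 224, 262] ⇒ [47, 64, 80, 134, 168, 213, 220, 230, 268]
  BxoI GGTAGC/1: at [19, 30, 67, 106, 189, 242] ⇒ [20, 31, 68, 107, 190, 243]
  SqiVI TGGAG/0: at [5, 10, 88, 96, 144, 176, 199, 257] ⇒ [5, 10, 88, 96, 144, 176, 199, 257]

All cut coordinates (distinct, sorted): [5, 10, 20, 31, 47, 64, 68, 80, 88, 96, 107, 134, 144, 168, 176, 190, 199, 213, 220, 230, 243, 257, 268]

Fragments:
  [0,5): 5 bp
  [5,10): 5 bp
  [10,20): 10 bp
  [20,31): 11 bp
  [31,47): 16 bp
  [47,64): 17 bp
  [64,68): 4 bp
  [68,80): 12 bp
  [80,88): 8 bp
  [88,96): 8 bp
  [96,107): 11 bp
  [107,134): 27 bp
  [134,144): 10 bp
  [144,168): 24 bp
  [168,176): 8 bp
  [176,190): 14 bp
  [190,199): 9 bp
  [199,213): 14 bp
  [213,220): 7 bp
  [220,230): 10 bp
  [230,243): 13 bp
  [243,257): 14 bp
  [257,268): 11 bp
  [268,273): 5 bp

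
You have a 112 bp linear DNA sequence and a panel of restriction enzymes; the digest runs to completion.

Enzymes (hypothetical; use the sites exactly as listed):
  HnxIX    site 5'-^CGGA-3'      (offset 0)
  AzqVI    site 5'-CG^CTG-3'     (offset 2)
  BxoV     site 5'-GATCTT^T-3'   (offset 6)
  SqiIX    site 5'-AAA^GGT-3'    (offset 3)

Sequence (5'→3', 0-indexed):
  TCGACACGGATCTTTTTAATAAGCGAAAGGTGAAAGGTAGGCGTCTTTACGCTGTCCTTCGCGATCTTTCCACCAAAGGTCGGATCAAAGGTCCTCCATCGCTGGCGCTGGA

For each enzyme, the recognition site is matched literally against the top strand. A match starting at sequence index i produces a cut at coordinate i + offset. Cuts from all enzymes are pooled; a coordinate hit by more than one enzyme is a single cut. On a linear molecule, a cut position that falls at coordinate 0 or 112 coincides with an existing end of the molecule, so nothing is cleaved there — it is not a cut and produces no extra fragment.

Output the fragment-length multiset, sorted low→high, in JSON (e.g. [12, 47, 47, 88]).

[3,5,6,6,7,8,9,9,12,14,16,17]

Per-enzyme occurrences:
  HnxIX (CGGA, off=0): starts [6, 80] → cuts [6, 80]
  AzqVI (CGCTG, off=2): starts [49, 99, 105] → cuts [51, 101, 107]
  BxoV (GATCTTT, off=6): starts [8, 62] → cuts [14, 68]
  SqiIX (AAAGGT, off=3): starts [25, 32, 74, 86] → cuts [28, 35, 77, 89]

Pooled cuts: [6, 14, 28, 35, 51, 68, 77, 80, 89, 101, 107]

Fragment lengths:
  [0,6): 6 bp
  [6,14): 8 bp
  [14,28): 14 bp
  [28,35): 7 bp
  [35,51): 16 bp
  [51,68): 17 bp
  [68,77): 9 bp
  [77,80): 3 bp
  [80,89): 9 bp
  [89,101): 12 bp
  [101,107): 6 bp
  [107,112): 5 bp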